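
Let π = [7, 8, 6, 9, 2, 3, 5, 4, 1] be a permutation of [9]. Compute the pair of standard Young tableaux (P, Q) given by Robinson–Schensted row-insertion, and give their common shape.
P = [1, 3, 4] / [2, 8, 9] / [5] / [6] / [7];  Q = [1, 2, 4] / [3, 6, 7] / [5] / [8] / [9];  common shape = (3, 3, 1, 1, 1)

Row-insert the values π_1, π_2, … into P one at a time, bumping the leftmost entry strictly greater than the inserted value down to the next row. The recording tableau Q records, in position (i, j), the step at which that cell was added to P.
  Insert 7 (step 1): P = [7];  Q = [1]
  Insert 8 (step 2): P = [7, 8];  Q = [1, 2]
  Insert 6 (step 3): P = [6, 8] / [7];  Q = [1, 2] / [3]
  Insert 9 (step 4): P = [6, 8, 9] / [7];  Q = [1, 2, 4] / [3]
  Insert 2 (step 5): P = [2, 8, 9] / [6] / [7];  Q = [1, 2, 4] / [3] / [5]
  Insert 3 (step 6): P = [2, 3, 9] / [6, 8] / [7];  Q = [1, 2, 4] / [3, 6] / [5]
  Insert 5 (step 7): P = [2, 3, 5] / [6, 8, 9] / [7];  Q = [1, 2, 4] / [3, 6, 7] / [5]
  Insert 4 (step 8): P = [2, 3, 4] / [5, 8, 9] / [6] / [7];  Q = [1, 2, 4] / [3, 6, 7] / [5] / [8]
  Insert 1 (step 9): P = [1, 3, 4] / [2, 8, 9] / [5] / [6] / [7];  Q = [1, 2, 4] / [3, 6, 7] / [5] / [8] / [9]
Final shape: (3, 3, 1, 1, 1).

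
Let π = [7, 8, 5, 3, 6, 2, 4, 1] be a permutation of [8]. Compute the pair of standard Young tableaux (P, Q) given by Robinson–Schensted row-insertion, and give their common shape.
P = [1, 4] / [2, 6] / [3, 8] / [5] / [7];  Q = [1, 2] / [3, 5] / [4, 7] / [6] / [8];  common shape = (2, 2, 2, 1, 1)

Row-insert the values π_1, π_2, … into P one at a time, bumping the leftmost entry strictly greater than the inserted value down to the next row. The recording tableau Q records, in position (i, j), the step at which that cell was added to P.
  Insert 7 (step 1): P = [7];  Q = [1]
  Insert 8 (step 2): P = [7, 8];  Q = [1, 2]
  Insert 5 (step 3): P = [5, 8] / [7];  Q = [1, 2] / [3]
  Insert 3 (step 4): P = [3, 8] / [5] / [7];  Q = [1, 2] / [3] / [4]
  Insert 6 (step 5): P = [3, 6] / [5, 8] / [7];  Q = [1, 2] / [3, 5] / [4]
  Insert 2 (step 6): P = [2, 6] / [3, 8] / [5] / [7];  Q = [1, 2] / [3, 5] / [4] / [6]
  Insert 4 (step 7): P = [2, 4] / [3, 6] / [5, 8] / [7];  Q = [1, 2] / [3, 5] / [4, 7] / [6]
  Insert 1 (step 8): P = [1, 4] / [2, 6] / [3, 8] / [5] / [7];  Q = [1, 2] / [3, 5] / [4, 7] / [6] / [8]
Final shape: (2, 2, 2, 1, 1).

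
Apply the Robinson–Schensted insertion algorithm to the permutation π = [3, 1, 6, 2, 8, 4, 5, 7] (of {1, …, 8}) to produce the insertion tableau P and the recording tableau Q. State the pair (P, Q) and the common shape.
P = [1, 2, 4, 5, 7] / [3, 6, 8];  Q = [1, 3, 5, 7, 8] / [2, 4, 6];  common shape = (5, 3)

Row-insert the values π_1, π_2, … into P one at a time, bumping the leftmost entry strictly greater than the inserted value down to the next row. The recording tableau Q records, in position (i, j), the step at which that cell was added to P.
  Insert 3 (step 1): P = [3];  Q = [1]
  Insert 1 (step 2): P = [1] / [3];  Q = [1] / [2]
  Insert 6 (step 3): P = [1, 6] / [3];  Q = [1, 3] / [2]
  Insert 2 (step 4): P = [1, 2] / [3, 6];  Q = [1, 3] / [2, 4]
  Insert 8 (step 5): P = [1, 2, 8] / [3, 6];  Q = [1, 3, 5] / [2, 4]
  Insert 4 (step 6): P = [1, 2, 4] / [3, 6, 8];  Q = [1, 3, 5] / [2, 4, 6]
  Insert 5 (step 7): P = [1, 2, 4, 5] / [3, 6, 8];  Q = [1, 3, 5, 7] / [2, 4, 6]
  Insert 7 (step 8): P = [1, 2, 4, 5, 7] / [3, 6, 8];  Q = [1, 3, 5, 7, 8] / [2, 4, 6]
Final shape: (5, 3).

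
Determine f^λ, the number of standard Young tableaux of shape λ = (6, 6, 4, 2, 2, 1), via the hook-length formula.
# SYT of shape (6, 6, 4, 2, 2, 1) = 533306592

Hook-length formula: f^λ = n! / Π hook(c), product over all cells c of the Young diagram. For λ = (6, 6, 4, 2, 2, 1), n = 21 boxes. Hook lengths by row (left-to-right, top-to-bottom): [11, 9, 6, 5, 3, 2]; [10, 8, 5, 4, 2, 1]; [7, 5, 2, 1]; [4, 2]; [3, 1]; [1]. Product of hooks = 95800320000. So f^λ = 21! / 95800320000 = 51090942171709440000 / 95800320000 = 533306592.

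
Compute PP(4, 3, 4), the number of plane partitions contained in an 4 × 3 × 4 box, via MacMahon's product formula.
PP(4, 3, 4) = 24696

Evaluate the triple product over i = 1..4, j = 1..3, k = 1..4. The factors are (2/1) · (3/2) · (4/3) · (5/4) · (3/2) · (4/3) · (5/4) · (6/5) · … (48 factors total). The numerators and denominators telescope so the product is an integer; carrying out the multiplication exactly gives PP(4, 3, 4) = 24696.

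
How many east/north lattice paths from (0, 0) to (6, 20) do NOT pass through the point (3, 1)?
Number of paths = 224070

Total paths from (0, 0) to (6, 20): C(26, 6) = 230230. Paths through (3, 1): (paths (0, 0) → (3, 1)) × (paths (3, 1) → (6, 20)) = C(4, 3) · C(22, 3) = 4 · 1540 = 6160. Avoidance count = 230230 − 6160 = 224070.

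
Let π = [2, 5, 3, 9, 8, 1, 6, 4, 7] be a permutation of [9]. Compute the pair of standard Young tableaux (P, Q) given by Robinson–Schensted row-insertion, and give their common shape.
P = [1, 3, 4, 7] / [2, 6] / [5, 8] / [9];  Q = [1, 2, 4, 9] / [3, 5] / [6, 7] / [8];  common shape = (4, 2, 2, 1)

Row-insert the values π_1, π_2, … into P one at a time, bumping the leftmost entry strictly greater than the inserted value down to the next row. The recording tableau Q records, in position (i, j), the step at which that cell was added to P.
  Insert 2 (step 1): P = [2];  Q = [1]
  Insert 5 (step 2): P = [2, 5];  Q = [1, 2]
  Insert 3 (step 3): P = [2, 3] / [5];  Q = [1, 2] / [3]
  Insert 9 (step 4): P = [2, 3, 9] / [5];  Q = [1, 2, 4] / [3]
  Insert 8 (step 5): P = [2, 3, 8] / [5, 9];  Q = [1, 2, 4] / [3, 5]
  Insert 1 (step 6): P = [1, 3, 8] / [2, 9] / [5];  Q = [1, 2, 4] / [3, 5] / [6]
  Insert 6 (step 7): P = [1, 3, 6] / [2, 8] / [5, 9];  Q = [1, 2, 4] / [3, 5] / [6, 7]
  Insert 4 (step 8): P = [1, 3, 4] / [2, 6] / [5, 8] / [9];  Q = [1, 2, 4] / [3, 5] / [6, 7] / [8]
  Insert 7 (step 9): P = [1, 3, 4, 7] / [2, 6] / [5, 8] / [9];  Q = [1, 2, 4, 9] / [3, 5] / [6, 7] / [8]
Final shape: (4, 2, 2, 1).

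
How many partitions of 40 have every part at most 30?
p(40, parts ≤ 30) = 37241

Use the recurrence p(n, m) = p(n, m−1) + p(n−m, m): either the largest part is < m (count p(n, m−1)) or the largest part is exactly m (remove one copy of m, count p(n−m, m)). With p(0, ·) = 1 this gives p(40, parts ≤ 30) = 37241. (By conjugating Young diagrams, this also counts partitions of 40 into at most 30 parts.)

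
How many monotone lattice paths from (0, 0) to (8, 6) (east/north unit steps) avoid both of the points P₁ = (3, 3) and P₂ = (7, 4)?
Number of paths = 1193

Inclusion–exclusion. Total paths: C(14, 8) = 3003. Through P₁: C(6, 3)·C(8, 5) = 1120. Through P₂: C(11, 7)·C(3, 1) = 990. Since P₁ is strictly southwest of P₂, a monotone path through both must visit P₁ then P₂; paths through both = C(6, 3)·C(5, 4)·C(3, 1) = 300. Avoid both = 3003 − 1120 − 990 + 300 = 1193.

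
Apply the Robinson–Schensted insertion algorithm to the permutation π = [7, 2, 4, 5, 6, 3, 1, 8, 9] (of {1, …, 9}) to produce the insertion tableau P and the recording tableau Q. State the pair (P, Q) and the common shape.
P = [1, 3, 5, 6, 8, 9] / [2] / [4] / [7];  Q = [1, 3, 4, 5, 8, 9] / [2] / [6] / [7];  common shape = (6, 1, 1, 1)

Row-insert the values π_1, π_2, … into P one at a time, bumping the leftmost entry strictly greater than the inserted value down to the next row. The recording tableau Q records, in position (i, j), the step at which that cell was added to P.
  Insert 7 (step 1): P = [7];  Q = [1]
  Insert 2 (step 2): P = [2] / [7];  Q = [1] / [2]
  Insert 4 (step 3): P = [2, 4] / [7];  Q = [1, 3] / [2]
  Insert 5 (step 4): P = [2, 4, 5] / [7];  Q = [1, 3, 4] / [2]
  Insert 6 (step 5): P = [2, 4, 5, 6] / [7];  Q = [1, 3, 4, 5] / [2]
  Insert 3 (step 6): P = [2, 3, 5, 6] / [4] / [7];  Q = [1, 3, 4, 5] / [2] / [6]
  Insert 1 (step 7): P = [1, 3, 5, 6] / [2] / [4] / [7];  Q = [1, 3, 4, 5] / [2] / [6] / [7]
  Insert 8 (step 8): P = [1, 3, 5, 6, 8] / [2] / [4] / [7];  Q = [1, 3, 4, 5, 8] / [2] / [6] / [7]
  Insert 9 (step 9): P = [1, 3, 5, 6, 8, 9] / [2] / [4] / [7];  Q = [1, 3, 4, 5, 8, 9] / [2] / [6] / [7]
Final shape: (6, 1, 1, 1).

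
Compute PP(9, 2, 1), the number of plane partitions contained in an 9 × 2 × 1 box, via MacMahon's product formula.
PP(9, 2, 1) = 55

Evaluate the triple product over i = 1..9, j = 1..2, k = 1..1. The factors are (2/1) · (3/2) · (3/2) · (4/3) · (4/3) · (5/4) · (5/4) · (6/5) · … (18 factors total). The numerators and denominators telescope so the product is an integer; carrying out the multiplication exactly gives PP(9, 2, 1) = 55.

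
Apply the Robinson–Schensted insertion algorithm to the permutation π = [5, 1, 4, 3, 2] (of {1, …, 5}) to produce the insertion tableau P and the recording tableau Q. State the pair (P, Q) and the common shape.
P = [1, 2] / [3] / [4] / [5];  Q = [1, 3] / [2] / [4] / [5];  common shape = (2, 1, 1, 1)

Row-insert the values π_1, π_2, … into P one at a time, bumping the leftmost entry strictly greater than the inserted value down to the next row. The recording tableau Q records, in position (i, j), the step at which that cell was added to P.
  Insert 5 (step 1): P = [5];  Q = [1]
  Insert 1 (step 2): P = [1] / [5];  Q = [1] / [2]
  Insert 4 (step 3): P = [1, 4] / [5];  Q = [1, 3] / [2]
  Insert 3 (step 4): P = [1, 3] / [4] / [5];  Q = [1, 3] / [2] / [4]
  Insert 2 (step 5): P = [1, 2] / [3] / [4] / [5];  Q = [1, 3] / [2] / [4] / [5]
Final shape: (2, 1, 1, 1).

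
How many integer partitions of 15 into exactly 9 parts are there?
p(15, 9 parts) = 11

Partitions of n into exactly k parts ↔ partitions of n − k into at most k parts (subtract 1 from each part). For n = 15, k = 9, the partitions are: 7+1+1+1+1+1+1+1+1, 6+2+1+1+1+1+1+1+1, 5+3+1+1+1+1+1+1+1, 5+2+2+1+1+1+1+1+1, 4+4+1+1+1+1+1+1+1, 4+3+2+1+1+1+1+1+1, 4+2+2+2+1+1+1+1+1, 3+3+3+1+1+1+1+1+1, 3+3+2+2+1+1+1+1+1, 3+2+2+2+2+1+1+1+1, 2+2+2+2+2+2+1+1+1. Count = 11.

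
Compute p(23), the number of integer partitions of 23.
p(23) = 1255

Compute p(n) via the recurrence p(n, m) = p(n, m−1) + p(n−m, m), where p(n, m) counts partitions of n with all parts ≤ m and p(n) = p(n, n). The base cases are p(0, m) = 1 and p(n, 0) = 0 for n > 0. Filling the table yields p(23) = 1255. (Euler's pentagonal recurrence is an alternative.)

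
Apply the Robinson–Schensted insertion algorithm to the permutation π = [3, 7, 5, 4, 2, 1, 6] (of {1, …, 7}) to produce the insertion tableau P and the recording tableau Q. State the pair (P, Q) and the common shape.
P = [1, 4, 6] / [2] / [3] / [5] / [7];  Q = [1, 2, 7] / [3] / [4] / [5] / [6];  common shape = (3, 1, 1, 1, 1)

Row-insert the values π_1, π_2, … into P one at a time, bumping the leftmost entry strictly greater than the inserted value down to the next row. The recording tableau Q records, in position (i, j), the step at which that cell was added to P.
  Insert 3 (step 1): P = [3];  Q = [1]
  Insert 7 (step 2): P = [3, 7];  Q = [1, 2]
  Insert 5 (step 3): P = [3, 5] / [7];  Q = [1, 2] / [3]
  Insert 4 (step 4): P = [3, 4] / [5] / [7];  Q = [1, 2] / [3] / [4]
  Insert 2 (step 5): P = [2, 4] / [3] / [5] / [7];  Q = [1, 2] / [3] / [4] / [5]
  Insert 1 (step 6): P = [1, 4] / [2] / [3] / [5] / [7];  Q = [1, 2] / [3] / [4] / [5] / [6]
  Insert 6 (step 7): P = [1, 4, 6] / [2] / [3] / [5] / [7];  Q = [1, 2, 7] / [3] / [4] / [5] / [6]
Final shape: (3, 1, 1, 1, 1).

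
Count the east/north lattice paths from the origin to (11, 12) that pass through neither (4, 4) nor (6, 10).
Number of paths = 774620

Inclusion–exclusion. Total paths: C(23, 11) = 1352078. Through P₁: C(8, 4)·C(15, 7) = 450450. Through P₂: C(16, 6)·C(7, 5) = 168168. Since P₁ is strictly southwest of P₂, a monotone path through both must visit P₁ then P₂; paths through both = C(8, 4)·C(8, 2)·C(7, 5) = 41160. Avoid both = 1352078 − 450450 − 168168 + 41160 = 774620.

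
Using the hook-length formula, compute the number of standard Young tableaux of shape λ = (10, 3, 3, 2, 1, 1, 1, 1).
# SYT of shape (10, 3, 3, 2, 1, 1, 1, 1) = 439338900

Hook-length formula: f^λ = n! / Π hook(c), product over all cells c of the Young diagram. For λ = (10, 3, 3, 2, 1, 1, 1, 1), n = 22 boxes. Hook lengths by row (left-to-right, top-to-bottom): [17, 12, 10, 7, 6, 5, 4, 3, 2, 1]; [9, 4, 2]; [8, 3, 1]; [6, 1]; [4]; [3]; [2]; [1]. Product of hooks = 2558391091200. So f^λ = 22! / 2558391091200 = 1124000727777607680000 / 2558391091200 = 439338900.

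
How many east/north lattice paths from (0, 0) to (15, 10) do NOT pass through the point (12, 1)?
Number of paths = 3265900

Total paths from (0, 0) to (15, 10): C(25, 15) = 3268760. Paths through (12, 1): (paths (0, 0) → (12, 1)) × (paths (12, 1) → (15, 10)) = C(13, 12) · C(12, 3) = 13 · 220 = 2860. Avoidance count = 3268760 − 2860 = 3265900.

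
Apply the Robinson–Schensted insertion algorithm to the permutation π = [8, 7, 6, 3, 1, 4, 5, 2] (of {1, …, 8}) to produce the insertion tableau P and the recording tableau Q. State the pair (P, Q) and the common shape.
P = [1, 2, 5] / [3, 4] / [6] / [7] / [8];  Q = [1, 6, 7] / [2, 8] / [3] / [4] / [5];  common shape = (3, 2, 1, 1, 1)

Row-insert the values π_1, π_2, … into P one at a time, bumping the leftmost entry strictly greater than the inserted value down to the next row. The recording tableau Q records, in position (i, j), the step at which that cell was added to P.
  Insert 8 (step 1): P = [8];  Q = [1]
  Insert 7 (step 2): P = [7] / [8];  Q = [1] / [2]
  Insert 6 (step 3): P = [6] / [7] / [8];  Q = [1] / [2] / [3]
  Insert 3 (step 4): P = [3] / [6] / [7] / [8];  Q = [1] / [2] / [3] / [4]
  Insert 1 (step 5): P = [1] / [3] / [6] / [7] / [8];  Q = [1] / [2] / [3] / [4] / [5]
  Insert 4 (step 6): P = [1, 4] / [3] / [6] / [7] / [8];  Q = [1, 6] / [2] / [3] / [4] / [5]
  Insert 5 (step 7): P = [1, 4, 5] / [3] / [6] / [7] / [8];  Q = [1, 6, 7] / [2] / [3] / [4] / [5]
  Insert 2 (step 8): P = [1, 2, 5] / [3, 4] / [6] / [7] / [8];  Q = [1, 6, 7] / [2, 8] / [3] / [4] / [5]
Final shape: (3, 2, 1, 1, 1).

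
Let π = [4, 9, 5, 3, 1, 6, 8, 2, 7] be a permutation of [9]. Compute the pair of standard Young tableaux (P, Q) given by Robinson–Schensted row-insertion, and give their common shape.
P = [1, 2, 6, 7] / [3, 5, 8] / [4] / [9];  Q = [1, 2, 6, 7] / [3, 8, 9] / [4] / [5];  common shape = (4, 3, 1, 1)

Row-insert the values π_1, π_2, … into P one at a time, bumping the leftmost entry strictly greater than the inserted value down to the next row. The recording tableau Q records, in position (i, j), the step at which that cell was added to P.
  Insert 4 (step 1): P = [4];  Q = [1]
  Insert 9 (step 2): P = [4, 9];  Q = [1, 2]
  Insert 5 (step 3): P = [4, 5] / [9];  Q = [1, 2] / [3]
  Insert 3 (step 4): P = [3, 5] / [4] / [9];  Q = [1, 2] / [3] / [4]
  Insert 1 (step 5): P = [1, 5] / [3] / [4] / [9];  Q = [1, 2] / [3] / [4] / [5]
  Insert 6 (step 6): P = [1, 5, 6] / [3] / [4] / [9];  Q = [1, 2, 6] / [3] / [4] / [5]
  Insert 8 (step 7): P = [1, 5, 6, 8] / [3] / [4] / [9];  Q = [1, 2, 6, 7] / [3] / [4] / [5]
  Insert 2 (step 8): P = [1, 2, 6, 8] / [3, 5] / [4] / [9];  Q = [1, 2, 6, 7] / [3, 8] / [4] / [5]
  Insert 7 (step 9): P = [1, 2, 6, 7] / [3, 5, 8] / [4] / [9];  Q = [1, 2, 6, 7] / [3, 8, 9] / [4] / [5]
Final shape: (4, 3, 1, 1).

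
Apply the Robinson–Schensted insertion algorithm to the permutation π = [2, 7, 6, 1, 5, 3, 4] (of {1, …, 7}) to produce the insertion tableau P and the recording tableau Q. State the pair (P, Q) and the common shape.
P = [1, 3, 4] / [2, 5] / [6] / [7];  Q = [1, 2, 7] / [3, 5] / [4] / [6];  common shape = (3, 2, 1, 1)

Row-insert the values π_1, π_2, … into P one at a time, bumping the leftmost entry strictly greater than the inserted value down to the next row. The recording tableau Q records, in position (i, j), the step at which that cell was added to P.
  Insert 2 (step 1): P = [2];  Q = [1]
  Insert 7 (step 2): P = [2, 7];  Q = [1, 2]
  Insert 6 (step 3): P = [2, 6] / [7];  Q = [1, 2] / [3]
  Insert 1 (step 4): P = [1, 6] / [2] / [7];  Q = [1, 2] / [3] / [4]
  Insert 5 (step 5): P = [1, 5] / [2, 6] / [7];  Q = [1, 2] / [3, 5] / [4]
  Insert 3 (step 6): P = [1, 3] / [2, 5] / [6] / [7];  Q = [1, 2] / [3, 5] / [4] / [6]
  Insert 4 (step 7): P = [1, 3, 4] / [2, 5] / [6] / [7];  Q = [1, 2, 7] / [3, 5] / [4] / [6]
Final shape: (3, 2, 1, 1).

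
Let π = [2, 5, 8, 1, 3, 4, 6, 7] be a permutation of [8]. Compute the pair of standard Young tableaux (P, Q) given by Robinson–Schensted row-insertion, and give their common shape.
P = [1, 3, 4, 6, 7] / [2, 5, 8];  Q = [1, 2, 3, 7, 8] / [4, 5, 6];  common shape = (5, 3)

Row-insert the values π_1, π_2, … into P one at a time, bumping the leftmost entry strictly greater than the inserted value down to the next row. The recording tableau Q records, in position (i, j), the step at which that cell was added to P.
  Insert 2 (step 1): P = [2];  Q = [1]
  Insert 5 (step 2): P = [2, 5];  Q = [1, 2]
  Insert 8 (step 3): P = [2, 5, 8];  Q = [1, 2, 3]
  Insert 1 (step 4): P = [1, 5, 8] / [2];  Q = [1, 2, 3] / [4]
  Insert 3 (step 5): P = [1, 3, 8] / [2, 5];  Q = [1, 2, 3] / [4, 5]
  Insert 4 (step 6): P = [1, 3, 4] / [2, 5, 8];  Q = [1, 2, 3] / [4, 5, 6]
  Insert 6 (step 7): P = [1, 3, 4, 6] / [2, 5, 8];  Q = [1, 2, 3, 7] / [4, 5, 6]
  Insert 7 (step 8): P = [1, 3, 4, 6, 7] / [2, 5, 8];  Q = [1, 2, 3, 7, 8] / [4, 5, 6]
Final shape: (5, 3).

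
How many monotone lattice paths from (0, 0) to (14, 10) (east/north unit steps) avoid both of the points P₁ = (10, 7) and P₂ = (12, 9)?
Number of paths = 748850

Inclusion–exclusion. Total paths: C(24, 14) = 1961256. Through P₁: C(17, 10)·C(7, 4) = 680680. Through P₂: C(21, 12)·C(3, 2) = 881790. Since P₁ is strictly southwest of P₂, a monotone path through both must visit P₁ then P₂; paths through both = C(17, 10)·C(4, 2)·C(3, 2) = 350064. Avoid both = 1961256 − 680680 − 881790 + 350064 = 748850.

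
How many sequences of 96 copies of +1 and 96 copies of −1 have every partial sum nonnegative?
C_96 = 3721443204405954385563870541379246659709506697378694300

These ballot sequences are counted by the Catalan number C_n = (1/(n + 1)) · C(2n, n). For n = 96: C_96 = (1/97) · C(192, 96) = 360979990827377575399695442513786925991822149645733347100/97 = 3721443204405954385563870541379246659709506697378694300.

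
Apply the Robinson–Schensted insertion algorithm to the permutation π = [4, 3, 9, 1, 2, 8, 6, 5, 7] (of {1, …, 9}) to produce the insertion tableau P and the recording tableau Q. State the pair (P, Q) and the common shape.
P = [1, 2, 5, 7] / [3, 6] / [4, 8] / [9];  Q = [1, 3, 6, 9] / [2, 5] / [4, 7] / [8];  common shape = (4, 2, 2, 1)

Row-insert the values π_1, π_2, … into P one at a time, bumping the leftmost entry strictly greater than the inserted value down to the next row. The recording tableau Q records, in position (i, j), the step at which that cell was added to P.
  Insert 4 (step 1): P = [4];  Q = [1]
  Insert 3 (step 2): P = [3] / [4];  Q = [1] / [2]
  Insert 9 (step 3): P = [3, 9] / [4];  Q = [1, 3] / [2]
  Insert 1 (step 4): P = [1, 9] / [3] / [4];  Q = [1, 3] / [2] / [4]
  Insert 2 (step 5): P = [1, 2] / [3, 9] / [4];  Q = [1, 3] / [2, 5] / [4]
  Insert 8 (step 6): P = [1, 2, 8] / [3, 9] / [4];  Q = [1, 3, 6] / [2, 5] / [4]
  Insert 6 (step 7): P = [1, 2, 6] / [3, 8] / [4, 9];  Q = [1, 3, 6] / [2, 5] / [4, 7]
  Insert 5 (step 8): P = [1, 2, 5] / [3, 6] / [4, 8] / [9];  Q = [1, 3, 6] / [2, 5] / [4, 7] / [8]
  Insert 7 (step 9): P = [1, 2, 5, 7] / [3, 6] / [4, 8] / [9];  Q = [1, 3, 6, 9] / [2, 5] / [4, 7] / [8]
Final shape: (4, 2, 2, 1).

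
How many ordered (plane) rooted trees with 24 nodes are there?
C_23 = 343059613650

These ordered rooted trees are counted by the Catalan number C_n = (1/(n + 1)) · C(2n, n). For n = 23: C_23 = (1/24) · C(46, 23) = 8233430727600/24 = 343059613650.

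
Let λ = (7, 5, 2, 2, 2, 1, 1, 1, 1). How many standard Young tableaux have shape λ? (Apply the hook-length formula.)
# SYT of shape (7, 5, 2, 2, 2, 1, 1, 1, 1) = 1280359080

Hook-length formula: f^λ = n! / Π hook(c), product over all cells c of the Young diagram. For λ = (7, 5, 2, 2, 2, 1, 1, 1, 1), n = 22 boxes. Hook lengths by row (left-to-right, top-to-bottom): [15, 10, 6, 5, 4, 2, 1]; [12, 7, 3, 2, 1]; [8, 3]; [7, 2]; [6, 1]; [4]; [3]; [2]; [1]. Product of hooks = 877879296000. So f^λ = 22! / 877879296000 = 1124000727777607680000 / 877879296000 = 1280359080.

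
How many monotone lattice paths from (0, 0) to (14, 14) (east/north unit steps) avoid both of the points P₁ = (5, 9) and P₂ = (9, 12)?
Number of paths = 31407536

Inclusion–exclusion. Total paths: C(28, 14) = 40116600. Through P₁: C(14, 5)·C(14, 9) = 4008004. Through P₂: C(21, 9)·C(7, 5) = 6172530. Since P₁ is strictly southwest of P₂, a monotone path through both must visit P₁ then P₂; paths through both = C(14, 5)·C(7, 4)·C(7, 5) = 1471470. Avoid both = 40116600 − 4008004 − 6172530 + 1471470 = 31407536.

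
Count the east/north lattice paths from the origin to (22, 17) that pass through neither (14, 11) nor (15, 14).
Number of paths = 30468046410

Inclusion–exclusion. Total paths: C(39, 22) = 51021117810. Through P₁: C(25, 14)·C(14, 8) = 13385572200. Through P₂: C(29, 15)·C(10, 7) = 9307051200. Since P₁ is strictly southwest of P₂, a monotone path through both must visit P₁ then P₂; paths through both = C(25, 14)·C(4, 1)·C(10, 7) = 2139552000. Avoid both = 51021117810 − 13385572200 − 9307051200 + 2139552000 = 30468046410.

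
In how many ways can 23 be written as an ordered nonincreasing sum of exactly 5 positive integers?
p(23, 5 parts) = 141

Partitions of n into exactly k parts are in bijection with partitions of n − k into at most k parts (subtract 1 from each part). So p(23, exactly 5) = p(18, parts ≤ 5). Computing via the recurrence p(m, j) = p(m, j−1) + p(m−j, j) gives 141.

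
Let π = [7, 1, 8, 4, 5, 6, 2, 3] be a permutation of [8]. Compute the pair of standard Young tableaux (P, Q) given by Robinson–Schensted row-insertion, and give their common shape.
P = [1, 2, 3, 6] / [4, 5] / [7, 8];  Q = [1, 3, 5, 6] / [2, 4] / [7, 8];  common shape = (4, 2, 2)

Row-insert the values π_1, π_2, … into P one at a time, bumping the leftmost entry strictly greater than the inserted value down to the next row. The recording tableau Q records, in position (i, j), the step at which that cell was added to P.
  Insert 7 (step 1): P = [7];  Q = [1]
  Insert 1 (step 2): P = [1] / [7];  Q = [1] / [2]
  Insert 8 (step 3): P = [1, 8] / [7];  Q = [1, 3] / [2]
  Insert 4 (step 4): P = [1, 4] / [7, 8];  Q = [1, 3] / [2, 4]
  Insert 5 (step 5): P = [1, 4, 5] / [7, 8];  Q = [1, 3, 5] / [2, 4]
  Insert 6 (step 6): P = [1, 4, 5, 6] / [7, 8];  Q = [1, 3, 5, 6] / [2, 4]
  Insert 2 (step 7): P = [1, 2, 5, 6] / [4, 8] / [7];  Q = [1, 3, 5, 6] / [2, 4] / [7]
  Insert 3 (step 8): P = [1, 2, 3, 6] / [4, 5] / [7, 8];  Q = [1, 3, 5, 6] / [2, 4] / [7, 8]
Final shape: (4, 2, 2).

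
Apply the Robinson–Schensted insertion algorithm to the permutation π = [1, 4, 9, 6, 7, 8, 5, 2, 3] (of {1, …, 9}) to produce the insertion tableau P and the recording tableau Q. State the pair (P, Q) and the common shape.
P = [1, 2, 3, 7, 8] / [4, 5] / [6] / [9];  Q = [1, 2, 3, 5, 6] / [4, 9] / [7] / [8];  common shape = (5, 2, 1, 1)

Row-insert the values π_1, π_2, … into P one at a time, bumping the leftmost entry strictly greater than the inserted value down to the next row. The recording tableau Q records, in position (i, j), the step at which that cell was added to P.
  Insert 1 (step 1): P = [1];  Q = [1]
  Insert 4 (step 2): P = [1, 4];  Q = [1, 2]
  Insert 9 (step 3): P = [1, 4, 9];  Q = [1, 2, 3]
  Insert 6 (step 4): P = [1, 4, 6] / [9];  Q = [1, 2, 3] / [4]
  Insert 7 (step 5): P = [1, 4, 6, 7] / [9];  Q = [1, 2, 3, 5] / [4]
  Insert 8 (step 6): P = [1, 4, 6, 7, 8] / [9];  Q = [1, 2, 3, 5, 6] / [4]
  Insert 5 (step 7): P = [1, 4, 5, 7, 8] / [6] / [9];  Q = [1, 2, 3, 5, 6] / [4] / [7]
  Insert 2 (step 8): P = [1, 2, 5, 7, 8] / [4] / [6] / [9];  Q = [1, 2, 3, 5, 6] / [4] / [7] / [8]
  Insert 3 (step 9): P = [1, 2, 3, 7, 8] / [4, 5] / [6] / [9];  Q = [1, 2, 3, 5, 6] / [4, 9] / [7] / [8]
Final shape: (5, 2, 1, 1).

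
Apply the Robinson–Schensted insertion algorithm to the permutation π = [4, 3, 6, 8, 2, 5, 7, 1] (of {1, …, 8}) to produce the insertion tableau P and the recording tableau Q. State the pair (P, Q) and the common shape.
P = [1, 5, 7] / [2, 6, 8] / [3] / [4];  Q = [1, 3, 4] / [2, 6, 7] / [5] / [8];  common shape = (3, 3, 1, 1)

Row-insert the values π_1, π_2, … into P one at a time, bumping the leftmost entry strictly greater than the inserted value down to the next row. The recording tableau Q records, in position (i, j), the step at which that cell was added to P.
  Insert 4 (step 1): P = [4];  Q = [1]
  Insert 3 (step 2): P = [3] / [4];  Q = [1] / [2]
  Insert 6 (step 3): P = [3, 6] / [4];  Q = [1, 3] / [2]
  Insert 8 (step 4): P = [3, 6, 8] / [4];  Q = [1, 3, 4] / [2]
  Insert 2 (step 5): P = [2, 6, 8] / [3] / [4];  Q = [1, 3, 4] / [2] / [5]
  Insert 5 (step 6): P = [2, 5, 8] / [3, 6] / [4];  Q = [1, 3, 4] / [2, 6] / [5]
  Insert 7 (step 7): P = [2, 5, 7] / [3, 6, 8] / [4];  Q = [1, 3, 4] / [2, 6, 7] / [5]
  Insert 1 (step 8): P = [1, 5, 7] / [2, 6, 8] / [3] / [4];  Q = [1, 3, 4] / [2, 6, 7] / [5] / [8]
Final shape: (3, 3, 1, 1).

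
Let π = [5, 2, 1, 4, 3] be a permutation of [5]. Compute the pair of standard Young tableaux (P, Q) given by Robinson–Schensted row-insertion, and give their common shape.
P = [1, 3] / [2, 4] / [5];  Q = [1, 4] / [2, 5] / [3];  common shape = (2, 2, 1)

Row-insert the values π_1, π_2, … into P one at a time, bumping the leftmost entry strictly greater than the inserted value down to the next row. The recording tableau Q records, in position (i, j), the step at which that cell was added to P.
  Insert 5 (step 1): P = [5];  Q = [1]
  Insert 2 (step 2): P = [2] / [5];  Q = [1] / [2]
  Insert 1 (step 3): P = [1] / [2] / [5];  Q = [1] / [2] / [3]
  Insert 4 (step 4): P = [1, 4] / [2] / [5];  Q = [1, 4] / [2] / [3]
  Insert 3 (step 5): P = [1, 3] / [2, 4] / [5];  Q = [1, 4] / [2, 5] / [3]
Final shape: (2, 2, 1).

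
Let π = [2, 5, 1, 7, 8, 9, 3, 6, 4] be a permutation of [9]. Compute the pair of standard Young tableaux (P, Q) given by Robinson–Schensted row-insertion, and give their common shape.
P = [1, 3, 4, 8, 9] / [2, 5, 6] / [7];  Q = [1, 2, 4, 5, 6] / [3, 7, 8] / [9];  common shape = (5, 3, 1)

Row-insert the values π_1, π_2, … into P one at a time, bumping the leftmost entry strictly greater than the inserted value down to the next row. The recording tableau Q records, in position (i, j), the step at which that cell was added to P.
  Insert 2 (step 1): P = [2];  Q = [1]
  Insert 5 (step 2): P = [2, 5];  Q = [1, 2]
  Insert 1 (step 3): P = [1, 5] / [2];  Q = [1, 2] / [3]
  Insert 7 (step 4): P = [1, 5, 7] / [2];  Q = [1, 2, 4] / [3]
  Insert 8 (step 5): P = [1, 5, 7, 8] / [2];  Q = [1, 2, 4, 5] / [3]
  Insert 9 (step 6): P = [1, 5, 7, 8, 9] / [2];  Q = [1, 2, 4, 5, 6] / [3]
  Insert 3 (step 7): P = [1, 3, 7, 8, 9] / [2, 5];  Q = [1, 2, 4, 5, 6] / [3, 7]
  Insert 6 (step 8): P = [1, 3, 6, 8, 9] / [2, 5, 7];  Q = [1, 2, 4, 5, 6] / [3, 7, 8]
  Insert 4 (step 9): P = [1, 3, 4, 8, 9] / [2, 5, 6] / [7];  Q = [1, 2, 4, 5, 6] / [3, 7, 8] / [9]
Final shape: (5, 3, 1).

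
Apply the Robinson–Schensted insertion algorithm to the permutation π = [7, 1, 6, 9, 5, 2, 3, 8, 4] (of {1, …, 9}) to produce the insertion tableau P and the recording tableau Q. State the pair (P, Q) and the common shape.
P = [1, 2, 3, 4] / [5, 8] / [6, 9] / [7];  Q = [1, 3, 4, 8] / [2, 7] / [5, 9] / [6];  common shape = (4, 2, 2, 1)

Row-insert the values π_1, π_2, … into P one at a time, bumping the leftmost entry strictly greater than the inserted value down to the next row. The recording tableau Q records, in position (i, j), the step at which that cell was added to P.
  Insert 7 (step 1): P = [7];  Q = [1]
  Insert 1 (step 2): P = [1] / [7];  Q = [1] / [2]
  Insert 6 (step 3): P = [1, 6] / [7];  Q = [1, 3] / [2]
  Insert 9 (step 4): P = [1, 6, 9] / [7];  Q = [1, 3, 4] / [2]
  Insert 5 (step 5): P = [1, 5, 9] / [6] / [7];  Q = [1, 3, 4] / [2] / [5]
  Insert 2 (step 6): P = [1, 2, 9] / [5] / [6] / [7];  Q = [1, 3, 4] / [2] / [5] / [6]
  Insert 3 (step 7): P = [1, 2, 3] / [5, 9] / [6] / [7];  Q = [1, 3, 4] / [2, 7] / [5] / [6]
  Insert 8 (step 8): P = [1, 2, 3, 8] / [5, 9] / [6] / [7];  Q = [1, 3, 4, 8] / [2, 7] / [5] / [6]
  Insert 4 (step 9): P = [1, 2, 3, 4] / [5, 8] / [6, 9] / [7];  Q = [1, 3, 4, 8] / [2, 7] / [5, 9] / [6]
Final shape: (4, 2, 2, 1).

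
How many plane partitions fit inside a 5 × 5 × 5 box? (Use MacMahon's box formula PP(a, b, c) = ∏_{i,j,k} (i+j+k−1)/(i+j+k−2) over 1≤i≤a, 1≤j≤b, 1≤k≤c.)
PP(5, 5, 5) = 267227532

Evaluate the triple product over i = 1..5, j = 1..5, k = 1..5. The factors are (2/1) · (3/2) · (4/3) · (5/4) · (6/5) · (3/2) · (4/3) · (5/4) · … (125 factors total). The numerators and denominators telescope so the product is an integer; carrying out the multiplication exactly gives PP(5, 5, 5) = 267227532.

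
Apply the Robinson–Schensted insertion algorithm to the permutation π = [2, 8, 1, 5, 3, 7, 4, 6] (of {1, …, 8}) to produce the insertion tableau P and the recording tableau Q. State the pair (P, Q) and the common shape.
P = [1, 3, 4, 6] / [2, 5, 7] / [8];  Q = [1, 2, 6, 8] / [3, 4, 7] / [5];  common shape = (4, 3, 1)

Row-insert the values π_1, π_2, … into P one at a time, bumping the leftmost entry strictly greater than the inserted value down to the next row. The recording tableau Q records, in position (i, j), the step at which that cell was added to P.
  Insert 2 (step 1): P = [2];  Q = [1]
  Insert 8 (step 2): P = [2, 8];  Q = [1, 2]
  Insert 1 (step 3): P = [1, 8] / [2];  Q = [1, 2] / [3]
  Insert 5 (step 4): P = [1, 5] / [2, 8];  Q = [1, 2] / [3, 4]
  Insert 3 (step 5): P = [1, 3] / [2, 5] / [8];  Q = [1, 2] / [3, 4] / [5]
  Insert 7 (step 6): P = [1, 3, 7] / [2, 5] / [8];  Q = [1, 2, 6] / [3, 4] / [5]
  Insert 4 (step 7): P = [1, 3, 4] / [2, 5, 7] / [8];  Q = [1, 2, 6] / [3, 4, 7] / [5]
  Insert 6 (step 8): P = [1, 3, 4, 6] / [2, 5, 7] / [8];  Q = [1, 2, 6, 8] / [3, 4, 7] / [5]
Final shape: (4, 3, 1).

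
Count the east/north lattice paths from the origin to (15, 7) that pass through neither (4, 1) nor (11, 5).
Number of paths = 67894

Inclusion–exclusion. Total paths: C(22, 15) = 170544. Through P₁: C(5, 4)·C(17, 11) = 61880. Through P₂: C(16, 11)·C(6, 4) = 65520. Since P₁ is strictly southwest of P₂, a monotone path through both must visit P₁ then P₂; paths through both = C(5, 4)·C(11, 7)·C(6, 4) = 24750. Avoid both = 170544 − 61880 − 65520 + 24750 = 67894.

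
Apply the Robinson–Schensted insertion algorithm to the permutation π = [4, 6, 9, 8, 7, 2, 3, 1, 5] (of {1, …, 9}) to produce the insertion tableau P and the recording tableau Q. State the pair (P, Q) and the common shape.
P = [1, 3, 5] / [2, 6, 7] / [4] / [8] / [9];  Q = [1, 2, 3] / [4, 7, 9] / [5] / [6] / [8];  common shape = (3, 3, 1, 1, 1)

Row-insert the values π_1, π_2, … into P one at a time, bumping the leftmost entry strictly greater than the inserted value down to the next row. The recording tableau Q records, in position (i, j), the step at which that cell was added to P.
  Insert 4 (step 1): P = [4];  Q = [1]
  Insert 6 (step 2): P = [4, 6];  Q = [1, 2]
  Insert 9 (step 3): P = [4, 6, 9];  Q = [1, 2, 3]
  Insert 8 (step 4): P = [4, 6, 8] / [9];  Q = [1, 2, 3] / [4]
  Insert 7 (step 5): P = [4, 6, 7] / [8] / [9];  Q = [1, 2, 3] / [4] / [5]
  Insert 2 (step 6): P = [2, 6, 7] / [4] / [8] / [9];  Q = [1, 2, 3] / [4] / [5] / [6]
  Insert 3 (step 7): P = [2, 3, 7] / [4, 6] / [8] / [9];  Q = [1, 2, 3] / [4, 7] / [5] / [6]
  Insert 1 (step 8): P = [1, 3, 7] / [2, 6] / [4] / [8] / [9];  Q = [1, 2, 3] / [4, 7] / [5] / [6] / [8]
  Insert 5 (step 9): P = [1, 3, 5] / [2, 6, 7] / [4] / [8] / [9];  Q = [1, 2, 3] / [4, 7, 9] / [5] / [6] / [8]
Final shape: (3, 3, 1, 1, 1).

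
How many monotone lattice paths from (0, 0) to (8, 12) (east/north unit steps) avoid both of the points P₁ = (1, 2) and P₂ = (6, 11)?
Number of paths = 48516

Inclusion–exclusion. Total paths: C(20, 8) = 125970. Through P₁: C(3, 1)·C(17, 7) = 58344. Through P₂: C(17, 6)·C(3, 2) = 37128. Since P₁ is strictly southwest of P₂, a monotone path through both must visit P₁ then P₂; paths through both = C(3, 1)·C(14, 5)·C(3, 2) = 18018. Avoid both = 125970 − 58344 − 37128 + 18018 = 48516.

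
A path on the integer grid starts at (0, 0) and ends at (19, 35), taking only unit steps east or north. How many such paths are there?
Number of paths = 183649923622620

A monotone lattice path from (0, 0) to (19, 35) consists of 19 east steps and 35 north steps in some order, so it is determined by which 19 of the 54 steps are east. The count is C(54, 19) = 183649923622620.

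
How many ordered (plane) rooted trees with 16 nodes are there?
C_15 = 9694845

These ordered rooted trees are counted by the Catalan number C_n = (1/(n + 1)) · C(2n, n). For n = 15: C_15 = (1/16) · C(30, 15) = 155117520/16 = 9694845.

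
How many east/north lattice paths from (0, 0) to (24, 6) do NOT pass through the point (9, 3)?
Number of paths = 414255

Total paths from (0, 0) to (24, 6): C(30, 24) = 593775. Paths through (9, 3): (paths (0, 0) → (9, 3)) × (paths (9, 3) → (24, 6)) = C(12, 9) · C(18, 15) = 220 · 816 = 179520. Avoidance count = 593775 − 179520 = 414255.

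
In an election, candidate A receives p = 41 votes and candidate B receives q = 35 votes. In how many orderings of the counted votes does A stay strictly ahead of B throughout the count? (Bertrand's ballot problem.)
Strict-lead orderings = 430627143717609011460

Total orderings of the 76 votes with 41 for A: C(76, 41) = 5454610487089714145160. By the Bertrand ballot formula (Cycle Lemma / reflection principle), the number of orderings in which A is strictly ahead of B throughout is (p − q)/(p + q) · C(p + q, p) = (41 − 35)/(41 + 35) · 5454610487089714145160 = 430627143717609011460.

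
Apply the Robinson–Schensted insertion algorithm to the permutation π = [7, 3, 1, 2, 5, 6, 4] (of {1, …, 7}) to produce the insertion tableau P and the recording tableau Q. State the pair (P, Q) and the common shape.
P = [1, 2, 4, 6] / [3, 5] / [7];  Q = [1, 4, 5, 6] / [2, 7] / [3];  common shape = (4, 2, 1)

Row-insert the values π_1, π_2, … into P one at a time, bumping the leftmost entry strictly greater than the inserted value down to the next row. The recording tableau Q records, in position (i, j), the step at which that cell was added to P.
  Insert 7 (step 1): P = [7];  Q = [1]
  Insert 3 (step 2): P = [3] / [7];  Q = [1] / [2]
  Insert 1 (step 3): P = [1] / [3] / [7];  Q = [1] / [2] / [3]
  Insert 2 (step 4): P = [1, 2] / [3] / [7];  Q = [1, 4] / [2] / [3]
  Insert 5 (step 5): P = [1, 2, 5] / [3] / [7];  Q = [1, 4, 5] / [2] / [3]
  Insert 6 (step 6): P = [1, 2, 5, 6] / [3] / [7];  Q = [1, 4, 5, 6] / [2] / [3]
  Insert 4 (step 7): P = [1, 2, 4, 6] / [3, 5] / [7];  Q = [1, 4, 5, 6] / [2, 7] / [3]
Final shape: (4, 2, 1).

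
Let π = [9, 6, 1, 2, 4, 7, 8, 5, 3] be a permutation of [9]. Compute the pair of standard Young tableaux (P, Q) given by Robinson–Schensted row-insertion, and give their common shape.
P = [1, 2, 3, 5, 8] / [4, 7] / [6] / [9];  Q = [1, 4, 5, 6, 7] / [2, 8] / [3] / [9];  common shape = (5, 2, 1, 1)

Row-insert the values π_1, π_2, … into P one at a time, bumping the leftmost entry strictly greater than the inserted value down to the next row. The recording tableau Q records, in position (i, j), the step at which that cell was added to P.
  Insert 9 (step 1): P = [9];  Q = [1]
  Insert 6 (step 2): P = [6] / [9];  Q = [1] / [2]
  Insert 1 (step 3): P = [1] / [6] / [9];  Q = [1] / [2] / [3]
  Insert 2 (step 4): P = [1, 2] / [6] / [9];  Q = [1, 4] / [2] / [3]
  Insert 4 (step 5): P = [1, 2, 4] / [6] / [9];  Q = [1, 4, 5] / [2] / [3]
  Insert 7 (step 6): P = [1, 2, 4, 7] / [6] / [9];  Q = [1, 4, 5, 6] / [2] / [3]
  Insert 8 (step 7): P = [1, 2, 4, 7, 8] / [6] / [9];  Q = [1, 4, 5, 6, 7] / [2] / [3]
  Insert 5 (step 8): P = [1, 2, 4, 5, 8] / [6, 7] / [9];  Q = [1, 4, 5, 6, 7] / [2, 8] / [3]
  Insert 3 (step 9): P = [1, 2, 3, 5, 8] / [4, 7] / [6] / [9];  Q = [1, 4, 5, 6, 7] / [2, 8] / [3] / [9]
Final shape: (5, 2, 1, 1).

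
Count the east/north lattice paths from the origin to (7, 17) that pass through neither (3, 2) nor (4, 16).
Number of paths = 288564

Inclusion–exclusion. Total paths: C(24, 7) = 346104. Through P₁: C(5, 3)·C(19, 4) = 38760. Through P₂: C(20, 4)·C(4, 3) = 19380. Since P₁ is strictly southwest of P₂, a monotone path through both must visit P₁ then P₂; paths through both = C(5, 3)·C(15, 1)·C(4, 3) = 600. Avoid both = 346104 − 38760 − 19380 + 600 = 288564.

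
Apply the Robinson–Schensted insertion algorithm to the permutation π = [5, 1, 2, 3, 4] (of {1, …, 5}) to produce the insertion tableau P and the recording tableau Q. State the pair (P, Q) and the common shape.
P = [1, 2, 3, 4] / [5];  Q = [1, 3, 4, 5] / [2];  common shape = (4, 1)

Row-insert the values π_1, π_2, … into P one at a time, bumping the leftmost entry strictly greater than the inserted value down to the next row. The recording tableau Q records, in position (i, j), the step at which that cell was added to P.
  Insert 5 (step 1): P = [5];  Q = [1]
  Insert 1 (step 2): P = [1] / [5];  Q = [1] / [2]
  Insert 2 (step 3): P = [1, 2] / [5];  Q = [1, 3] / [2]
  Insert 3 (step 4): P = [1, 2, 3] / [5];  Q = [1, 3, 4] / [2]
  Insert 4 (step 5): P = [1, 2, 3, 4] / [5];  Q = [1, 3, 4, 5] / [2]
Final shape: (4, 1).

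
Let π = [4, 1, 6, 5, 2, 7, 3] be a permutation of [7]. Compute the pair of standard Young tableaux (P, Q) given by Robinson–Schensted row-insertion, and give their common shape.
P = [1, 2, 3] / [4, 5, 7] / [6];  Q = [1, 3, 6] / [2, 4, 7] / [5];  common shape = (3, 3, 1)

Row-insert the values π_1, π_2, … into P one at a time, bumping the leftmost entry strictly greater than the inserted value down to the next row. The recording tableau Q records, in position (i, j), the step at which that cell was added to P.
  Insert 4 (step 1): P = [4];  Q = [1]
  Insert 1 (step 2): P = [1] / [4];  Q = [1] / [2]
  Insert 6 (step 3): P = [1, 6] / [4];  Q = [1, 3] / [2]
  Insert 5 (step 4): P = [1, 5] / [4, 6];  Q = [1, 3] / [2, 4]
  Insert 2 (step 5): P = [1, 2] / [4, 5] / [6];  Q = [1, 3] / [2, 4] / [5]
  Insert 7 (step 6): P = [1, 2, 7] / [4, 5] / [6];  Q = [1, 3, 6] / [2, 4] / [5]
  Insert 3 (step 7): P = [1, 2, 3] / [4, 5, 7] / [6];  Q = [1, 3, 6] / [2, 4, 7] / [5]
Final shape: (3, 3, 1).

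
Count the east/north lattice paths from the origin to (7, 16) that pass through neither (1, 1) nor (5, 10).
Number of paths = 92585

Inclusion–exclusion. Total paths: C(23, 7) = 245157. Through P₁: C(2, 1)·C(21, 6) = 108528. Through P₂: C(15, 5)·C(8, 2) = 84084. Since P₁ is strictly southwest of P₂, a monotone path through both must visit P₁ then P₂; paths through both = C(2, 1)·C(13, 4)·C(8, 2) = 40040. Avoid both = 245157 − 108528 − 84084 + 40040 = 92585.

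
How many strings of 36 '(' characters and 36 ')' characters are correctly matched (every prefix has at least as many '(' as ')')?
C_36 = 11959798385860453492

These balanced parentheses are counted by the Catalan number C_n = (1/(n + 1)) · C(2n, n). For n = 36: C_36 = (1/37) · C(72, 36) = 442512540276836779204/37 = 11959798385860453492.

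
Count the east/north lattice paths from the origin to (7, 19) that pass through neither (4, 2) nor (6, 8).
Number of paths = 609704

Inclusion–exclusion. Total paths: C(26, 7) = 657800. Through P₁: C(6, 4)·C(20, 3) = 17100. Through P₂: C(14, 6)·C(12, 1) = 36036. Since P₁ is strictly southwest of P₂, a monotone path through both must visit P₁ then P₂; paths through both = C(6, 4)·C(8, 2)·C(12, 1) = 5040. Avoid both = 657800 − 17100 − 36036 + 5040 = 609704.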